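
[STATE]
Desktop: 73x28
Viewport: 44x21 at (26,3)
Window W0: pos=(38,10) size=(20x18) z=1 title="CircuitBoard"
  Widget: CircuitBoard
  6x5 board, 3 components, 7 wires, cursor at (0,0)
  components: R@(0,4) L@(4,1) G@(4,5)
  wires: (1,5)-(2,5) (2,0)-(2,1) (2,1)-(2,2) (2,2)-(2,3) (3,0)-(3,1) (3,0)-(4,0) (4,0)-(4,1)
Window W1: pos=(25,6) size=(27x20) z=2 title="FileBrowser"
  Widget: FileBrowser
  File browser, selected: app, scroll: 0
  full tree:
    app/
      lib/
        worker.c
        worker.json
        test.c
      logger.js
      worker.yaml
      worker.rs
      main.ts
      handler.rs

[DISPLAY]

                                            
                                            
                                            
━━━━━━━━━━━━━━━━━━━━━━━━━┓                  
 FileBrowser             ┃                  
─────────────────────────┨                  
> [-] app/               ┃                  
    [+] lib/             ┃━━━━━┓            
    logger.js            ┃     ┃            
    worker.yaml          ┃─────┨            
    worker.rs            ┃5    ┃            
    main.ts              ┃     ┃            
    handler.rs           ┃     ┃            
                         ┃     ┃            
                         ┃     ┃            
                         ┃ ─ · ┃            
                         ┃     ┃            
                         ┃     ┃            
                         ┃     ┃            
                         ┃     ┃            
                         ┃     ┃            


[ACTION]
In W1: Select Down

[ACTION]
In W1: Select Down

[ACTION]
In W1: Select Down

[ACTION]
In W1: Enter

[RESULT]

                                            
                                            
                                            
━━━━━━━━━━━━━━━━━━━━━━━━━┓                  
 FileBrowser             ┃                  
─────────────────────────┨                  
  [-] app/               ┃                  
    [+] lib/             ┃━━━━━┓            
    logger.js            ┃     ┃            
  > worker.yaml          ┃─────┨            
    worker.rs            ┃5    ┃            
    main.ts              ┃     ┃            
    handler.rs           ┃     ┃            
                         ┃     ┃            
                         ┃     ┃            
                         ┃ ─ · ┃            
                         ┃     ┃            
                         ┃     ┃            
                         ┃     ┃            
                         ┃     ┃            
                         ┃     ┃            


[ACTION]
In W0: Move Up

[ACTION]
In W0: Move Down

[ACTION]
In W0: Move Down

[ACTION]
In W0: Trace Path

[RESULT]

                                            
                                            
                                            
━━━━━━━━━━━━━━━━━━━━━━━━━┓                  
 FileBrowser             ┃                  
─────────────────────────┨                  
  [-] app/               ┃                  
    [+] lib/             ┃━━━━━┓            
    logger.js            ┃     ┃            
  > worker.yaml          ┃─────┨            
    worker.rs            ┃5    ┃            
    main.ts              ┃     ┃            
    handler.rs           ┃     ┃            
                         ┃     ┃            
                         ┃     ┃            
                         ┃ ─ · ┃            
                         ┃     ┃            
                         ┃     ┃            
                         ┃     ┃            
                         ┃     ┃            
                         ┃  Tra┃            


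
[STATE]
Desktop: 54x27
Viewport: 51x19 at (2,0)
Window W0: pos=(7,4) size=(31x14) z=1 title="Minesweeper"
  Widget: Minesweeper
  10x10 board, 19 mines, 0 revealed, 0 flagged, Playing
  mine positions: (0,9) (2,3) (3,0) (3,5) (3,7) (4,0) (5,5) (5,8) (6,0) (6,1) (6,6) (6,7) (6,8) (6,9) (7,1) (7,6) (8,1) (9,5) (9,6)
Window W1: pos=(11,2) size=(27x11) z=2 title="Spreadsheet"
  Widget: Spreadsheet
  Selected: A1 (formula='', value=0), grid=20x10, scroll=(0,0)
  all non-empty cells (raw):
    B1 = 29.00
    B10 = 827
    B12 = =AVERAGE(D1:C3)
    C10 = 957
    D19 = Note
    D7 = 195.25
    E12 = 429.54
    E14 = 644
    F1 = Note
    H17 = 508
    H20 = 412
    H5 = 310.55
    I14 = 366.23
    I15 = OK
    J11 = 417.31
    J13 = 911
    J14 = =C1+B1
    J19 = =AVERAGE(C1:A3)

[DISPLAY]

                                                   
                                                   
         ┏━━━━━━━━━━━━━━━━━━━━━━━━━┓               
         ┃ Spreadsheet             ┃               
     ┏━━━┠─────────────────────────┨               
     ┃ Mi┃A1:                      ┃               
     ┠───┃       A       B       C ┃               
     ┃■■■┃-------------------------┃               
     ┃■■■┃  1      [0]      29     ┃               
     ┃■■■┃  2        0       0     ┃               
     ┃■■■┃  3        0       0     ┃               
     ┃■■■┃  4        0       0     ┃               
     ┃■■■┗━━━━━━━━━━━━━━━━━━━━━━━━━┛               
     ┃■■■■■■■■■■                   ┃               
     ┃■■■■■■■■■■                   ┃               
     ┃■■■■■■■■■■                   ┃               
     ┃■■■■■■■■■■                   ┃               
     ┗━━━━━━━━━━━━━━━━━━━━━━━━━━━━━┛               
                                                   


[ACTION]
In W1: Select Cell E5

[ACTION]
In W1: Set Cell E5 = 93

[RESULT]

                                                   
                                                   
         ┏━━━━━━━━━━━━━━━━━━━━━━━━━┓               
         ┃ Spreadsheet             ┃               
     ┏━━━┠─────────────────────────┨               
     ┃ Mi┃E5: 93                   ┃               
     ┠───┃       A       B       C ┃               
     ┃■■■┃-------------------------┃               
     ┃■■■┃  1        0      29     ┃               
     ┃■■■┃  2        0       0     ┃               
     ┃■■■┃  3        0       0     ┃               
     ┃■■■┃  4        0       0     ┃               
     ┃■■■┗━━━━━━━━━━━━━━━━━━━━━━━━━┛               
     ┃■■■■■■■■■■                   ┃               
     ┃■■■■■■■■■■                   ┃               
     ┃■■■■■■■■■■                   ┃               
     ┃■■■■■■■■■■                   ┃               
     ┗━━━━━━━━━━━━━━━━━━━━━━━━━━━━━┛               
                                                   


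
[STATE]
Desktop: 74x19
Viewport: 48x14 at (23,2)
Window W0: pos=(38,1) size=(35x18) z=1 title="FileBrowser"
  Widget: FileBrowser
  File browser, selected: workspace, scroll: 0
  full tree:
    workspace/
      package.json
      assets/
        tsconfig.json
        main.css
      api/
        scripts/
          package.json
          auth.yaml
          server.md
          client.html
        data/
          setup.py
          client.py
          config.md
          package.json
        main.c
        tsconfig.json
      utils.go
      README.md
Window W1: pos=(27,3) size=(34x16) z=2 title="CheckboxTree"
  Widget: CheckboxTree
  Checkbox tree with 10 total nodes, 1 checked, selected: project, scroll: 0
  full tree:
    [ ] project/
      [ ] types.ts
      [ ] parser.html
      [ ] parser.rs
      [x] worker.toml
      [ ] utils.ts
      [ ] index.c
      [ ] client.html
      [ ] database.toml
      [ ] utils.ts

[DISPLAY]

               ┃ FileBrowser                    
    ┏━━━━━━━━━━━━━━━━━━━━━━━━━━━━━━━━┓──────────
    ┃ CheckboxTree                   ┃          
    ┠────────────────────────────────┨          
    ┃>[-] project/                   ┃          
    ┃   [ ] types.ts                 ┃          
    ┃   [ ] parser.html              ┃          
    ┃   [ ] parser.rs                ┃          
    ┃   [x] worker.toml              ┃          
    ┃   [ ] utils.ts                 ┃          
    ┃   [ ] index.c                  ┃          
    ┃   [ ] client.html              ┃          
    ┃   [ ] database.toml            ┃          
    ┃   [ ] utils.ts                 ┃          


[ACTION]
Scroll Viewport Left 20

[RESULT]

                                   ┃ FileBrowser
                        ┏━━━━━━━━━━━━━━━━━━━━━━━
                        ┃ CheckboxTree          
                        ┠───────────────────────
                        ┃>[-] project/          
                        ┃   [ ] types.ts        
                        ┃   [ ] parser.html     
                        ┃   [ ] parser.rs       
                        ┃   [x] worker.toml     
                        ┃   [ ] utils.ts        
                        ┃   [ ] index.c         
                        ┃   [ ] client.html     
                        ┃   [ ] database.toml   
                        ┃   [ ] utils.ts        


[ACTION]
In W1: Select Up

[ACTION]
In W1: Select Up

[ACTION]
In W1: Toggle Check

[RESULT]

                                   ┃ FileBrowser
                        ┏━━━━━━━━━━━━━━━━━━━━━━━
                        ┃ CheckboxTree          
                        ┠───────────────────────
                        ┃>[x] project/          
                        ┃   [x] types.ts        
                        ┃   [x] parser.html     
                        ┃   [x] parser.rs       
                        ┃   [x] worker.toml     
                        ┃   [x] utils.ts        
                        ┃   [x] index.c         
                        ┃   [x] client.html     
                        ┃   [x] database.toml   
                        ┃   [x] utils.ts        


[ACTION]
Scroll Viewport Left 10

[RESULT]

                                      ┃ FileBrow
                           ┏━━━━━━━━━━━━━━━━━━━━
                           ┃ CheckboxTree       
                           ┠────────────────────
                           ┃>[x] project/       
                           ┃   [x] types.ts     
                           ┃   [x] parser.html  
                           ┃   [x] parser.rs    
                           ┃   [x] worker.toml  
                           ┃   [x] utils.ts     
                           ┃   [x] index.c      
                           ┃   [x] client.html  
                           ┃   [x] database.toml
                           ┃   [x] utils.ts     


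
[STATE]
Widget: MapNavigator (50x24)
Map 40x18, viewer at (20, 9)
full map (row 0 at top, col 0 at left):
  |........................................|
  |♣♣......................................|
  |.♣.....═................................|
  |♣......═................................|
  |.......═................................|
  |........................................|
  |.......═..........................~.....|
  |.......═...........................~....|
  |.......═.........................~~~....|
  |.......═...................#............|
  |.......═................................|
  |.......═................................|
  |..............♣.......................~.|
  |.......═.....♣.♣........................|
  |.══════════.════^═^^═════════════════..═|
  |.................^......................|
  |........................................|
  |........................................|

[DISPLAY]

                                                  
                                                  
                                                  
     ........................................     
     ♣♣......................................     
     .♣.....═................................     
     ♣......═................................     
     .......═................................     
     ........................................     
     .......═..........................~.....     
     .......═...........................~....     
     .......═.........................~~~....     
     .......═............@......#............     
     .......═................................     
     .......═................................     
     ..............♣.......................~.     
     .......═.....♣.♣........................     
     .══════════.════^═^^═════════════════..═     
     .................^......................     
     ........................................     
     ........................................     
                                                  
                                                  
                                                  


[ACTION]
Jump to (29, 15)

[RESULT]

...═................................              
...═................................              
....................................              
...═..........................~.....              
...═...........................~....              
...═.........................~~~....              
...═...................#............              
...═................................              
...═................................              
..........♣.......................~.              
...═.....♣.♣........................              
═══════.════^═^^═════════════════..═              
.............^...........@..........              
....................................              
....................................              
                                                  
                                                  
                                                  
                                                  
                                                  
                                                  
                                                  
                                                  
                                                  


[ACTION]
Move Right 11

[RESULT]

..........................                        
..........................                        
..........................                        
....................~.....                        
.....................~....                        
...................~~~....                        
.............#............                        
..........................                        
..........................                        
♣.......................~.                        
.♣........................                        
══^═^^═════════════════..═                        
...^.....................@                        
..........................                        
..........................                        
                                                  
                                                  
                                                  
                                                  
                                                  
                                                  
                                                  
                                                  
                                                  


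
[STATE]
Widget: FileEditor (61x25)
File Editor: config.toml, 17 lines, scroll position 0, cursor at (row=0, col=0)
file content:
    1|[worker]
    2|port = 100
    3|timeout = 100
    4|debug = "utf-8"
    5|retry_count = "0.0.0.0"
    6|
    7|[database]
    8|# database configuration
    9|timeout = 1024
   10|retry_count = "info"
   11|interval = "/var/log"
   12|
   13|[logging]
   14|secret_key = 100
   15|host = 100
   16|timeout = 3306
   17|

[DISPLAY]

█worker]                                                    ▲
port = 100                                                  █
timeout = 100                                               ░
debug = "utf-8"                                             ░
retry_count = "0.0.0.0"                                     ░
                                                            ░
[database]                                                  ░
# database configuration                                    ░
timeout = 1024                                              ░
retry_count = "info"                                        ░
interval = "/var/log"                                       ░
                                                            ░
[logging]                                                   ░
secret_key = 100                                            ░
host = 100                                                  ░
timeout = 3306                                              ░
                                                            ░
                                                            ░
                                                            ░
                                                            ░
                                                            ░
                                                            ░
                                                            ░
                                                            ░
                                                            ▼


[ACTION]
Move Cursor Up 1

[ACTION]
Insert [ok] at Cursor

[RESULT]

ok█worker]                                                  ▲
port = 100                                                  █
timeout = 100                                               ░
debug = "utf-8"                                             ░
retry_count = "0.0.0.0"                                     ░
                                                            ░
[database]                                                  ░
# database configuration                                    ░
timeout = 1024                                              ░
retry_count = "info"                                        ░
interval = "/var/log"                                       ░
                                                            ░
[logging]                                                   ░
secret_key = 100                                            ░
host = 100                                                  ░
timeout = 3306                                              ░
                                                            ░
                                                            ░
                                                            ░
                                                            ░
                                                            ░
                                                            ░
                                                            ░
                                                            ░
                                                            ▼


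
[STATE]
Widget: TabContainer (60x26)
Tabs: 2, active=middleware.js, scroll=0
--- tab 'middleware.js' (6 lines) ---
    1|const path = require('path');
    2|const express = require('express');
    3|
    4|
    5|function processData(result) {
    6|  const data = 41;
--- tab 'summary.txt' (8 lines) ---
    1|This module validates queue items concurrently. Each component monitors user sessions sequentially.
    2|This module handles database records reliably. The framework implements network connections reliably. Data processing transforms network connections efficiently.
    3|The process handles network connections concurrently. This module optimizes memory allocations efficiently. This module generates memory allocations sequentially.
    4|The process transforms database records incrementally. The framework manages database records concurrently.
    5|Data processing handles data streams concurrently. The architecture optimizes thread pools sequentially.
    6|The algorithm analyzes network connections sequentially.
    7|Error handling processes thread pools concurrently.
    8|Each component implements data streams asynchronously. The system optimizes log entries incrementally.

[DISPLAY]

[middleware.js]│ summary.txt                                
────────────────────────────────────────────────────────────
const path = require('path');                               
const express = require('express');                         
                                                            
                                                            
function processData(result) {                              
  const data = 41;                                          
                                                            
                                                            
                                                            
                                                            
                                                            
                                                            
                                                            
                                                            
                                                            
                                                            
                                                            
                                                            
                                                            
                                                            
                                                            
                                                            
                                                            
                                                            


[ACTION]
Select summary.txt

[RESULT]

 middleware.js │[summary.txt]                               
────────────────────────────────────────────────────────────
This module validates queue items concurrently. Each compone
This module handles database records reliably. The framework
The process handles network connections concurrently. This m
The process transforms database records incrementally. The f
Data processing handles data streams concurrently. The archi
The algorithm analyzes network connections sequentially.    
Error handling processes thread pools concurrently.         
Each component implements data streams asynchronously. The s
                                                            
                                                            
                                                            
                                                            
                                                            
                                                            
                                                            
                                                            
                                                            
                                                            
                                                            
                                                            
                                                            
                                                            
                                                            
                                                            


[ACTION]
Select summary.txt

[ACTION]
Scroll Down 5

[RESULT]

 middleware.js │[summary.txt]                               
────────────────────────────────────────────────────────────
The algorithm analyzes network connections sequentially.    
Error handling processes thread pools concurrently.         
Each component implements data streams asynchronously. The s
                                                            
                                                            
                                                            
                                                            
                                                            
                                                            
                                                            
                                                            
                                                            
                                                            
                                                            
                                                            
                                                            
                                                            
                                                            
                                                            
                                                            
                                                            
                                                            
                                                            
                                                            


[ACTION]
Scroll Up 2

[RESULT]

 middleware.js │[summary.txt]                               
────────────────────────────────────────────────────────────
The process transforms database records incrementally. The f
Data processing handles data streams concurrently. The archi
The algorithm analyzes network connections sequentially.    
Error handling processes thread pools concurrently.         
Each component implements data streams asynchronously. The s
                                                            
                                                            
                                                            
                                                            
                                                            
                                                            
                                                            
                                                            
                                                            
                                                            
                                                            
                                                            
                                                            
                                                            
                                                            
                                                            
                                                            
                                                            
                                                            


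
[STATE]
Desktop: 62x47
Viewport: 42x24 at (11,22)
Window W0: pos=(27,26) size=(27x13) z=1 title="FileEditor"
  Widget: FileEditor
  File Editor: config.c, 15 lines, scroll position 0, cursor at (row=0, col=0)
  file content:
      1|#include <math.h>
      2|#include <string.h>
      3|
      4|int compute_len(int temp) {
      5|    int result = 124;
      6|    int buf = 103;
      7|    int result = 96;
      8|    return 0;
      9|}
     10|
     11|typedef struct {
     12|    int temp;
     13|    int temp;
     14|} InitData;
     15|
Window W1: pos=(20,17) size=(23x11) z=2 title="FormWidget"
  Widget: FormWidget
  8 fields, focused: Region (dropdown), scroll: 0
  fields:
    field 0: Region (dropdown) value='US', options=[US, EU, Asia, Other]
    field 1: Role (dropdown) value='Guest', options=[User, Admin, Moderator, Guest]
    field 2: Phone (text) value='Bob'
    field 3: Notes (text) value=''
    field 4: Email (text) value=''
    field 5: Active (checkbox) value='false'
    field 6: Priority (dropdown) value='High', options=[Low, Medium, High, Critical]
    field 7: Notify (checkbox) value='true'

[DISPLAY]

         ┃  Phone:      [Bob  ]┃          
         ┃  Notes:      [     ]┃          
         ┃  Email:      [     ]┃          
         ┃  Active:     [ ]    ┃          
         ┃  Priority:   [High▼]┃━━━━━━━━━━
         ┗━━━━━━━━━━━━━━━━━━━━━┛          
                ┠─────────────────────────
                ┃█include <math.h>       ▲
                ┃#include <string.h>     █
                ┃                        ░
                ┃int compute_len(int temp░
                ┃    int result = 124;   ░
                ┃    int buf = 103;      ░
                ┃    int result = 96;    ░
                ┃    return 0;           ░
                ┃}                       ▼
                ┗━━━━━━━━━━━━━━━━━━━━━━━━━
                                          
                                          
                                          
                                          
                                          
                                          
                                          


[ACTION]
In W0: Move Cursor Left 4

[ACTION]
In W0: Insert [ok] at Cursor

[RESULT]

         ┃  Phone:      [Bob  ]┃          
         ┃  Notes:      [     ]┃          
         ┃  Email:      [     ]┃          
         ┃  Active:     [ ]    ┃          
         ┃  Priority:   [High▼]┃━━━━━━━━━━
         ┗━━━━━━━━━━━━━━━━━━━━━┛          
                ┠─────────────────────────
                ┃ok█include <math.h>     ▲
                ┃#include <string.h>     █
                ┃                        ░
                ┃int compute_len(int temp░
                ┃    int result = 124;   ░
                ┃    int buf = 103;      ░
                ┃    int result = 96;    ░
                ┃    return 0;           ░
                ┃}                       ▼
                ┗━━━━━━━━━━━━━━━━━━━━━━━━━
                                          
                                          
                                          
                                          
                                          
                                          
                                          


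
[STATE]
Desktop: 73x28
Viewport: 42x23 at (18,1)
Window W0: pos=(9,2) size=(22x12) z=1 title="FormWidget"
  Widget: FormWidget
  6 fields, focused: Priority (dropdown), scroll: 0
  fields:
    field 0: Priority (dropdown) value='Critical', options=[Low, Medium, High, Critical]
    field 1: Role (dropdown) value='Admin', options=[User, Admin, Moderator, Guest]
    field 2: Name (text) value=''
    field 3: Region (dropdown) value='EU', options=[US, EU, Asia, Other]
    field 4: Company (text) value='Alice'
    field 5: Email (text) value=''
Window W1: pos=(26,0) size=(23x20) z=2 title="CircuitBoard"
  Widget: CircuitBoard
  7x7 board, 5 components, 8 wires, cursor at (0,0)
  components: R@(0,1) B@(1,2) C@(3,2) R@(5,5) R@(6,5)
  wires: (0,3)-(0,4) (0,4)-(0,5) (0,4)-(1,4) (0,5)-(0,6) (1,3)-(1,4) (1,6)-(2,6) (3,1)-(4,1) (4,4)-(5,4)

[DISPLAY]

        ┃ CircuitBoard        ┃           
━━━━━━━━┠─────────────────────┨           
get     ┃   0 1 2 3 4 5 6     ┃           
────────┃0  [.]  R       · ─ ·┃           
ty:   [C┃                    │┃           
      [A┃1           B   · ─ ·┃           
      [ ┃                     ┃           
:     [E┃2                    ┃           
y:    [A┃                     ┃           
      [ ┃3       ·   C        ┃           
        ┃        │            ┃           
        ┃4       ·           ·┃           
━━━━━━━━┃                    │┃           
        ┃5                   ·┃           
        ┃                     ┃           
        ┃6                    ┃           
        ┃Cursor: (0,0)        ┃           
        ┃                     ┃           
        ┗━━━━━━━━━━━━━━━━━━━━━┛           
                                          
                                          
                                          
                                          


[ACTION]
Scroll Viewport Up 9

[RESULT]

        ┏━━━━━━━━━━━━━━━━━━━━━┓           
        ┃ CircuitBoard        ┃           
━━━━━━━━┠─────────────────────┨           
get     ┃   0 1 2 3 4 5 6     ┃           
────────┃0  [.]  R       · ─ ·┃           
ty:   [C┃                    │┃           
      [A┃1           B   · ─ ·┃           
      [ ┃                     ┃           
:     [E┃2                    ┃           
y:    [A┃                     ┃           
      [ ┃3       ·   C        ┃           
        ┃        │            ┃           
        ┃4       ·           ·┃           
━━━━━━━━┃                    │┃           
        ┃5                   ·┃           
        ┃                     ┃           
        ┃6                    ┃           
        ┃Cursor: (0,0)        ┃           
        ┃                     ┃           
        ┗━━━━━━━━━━━━━━━━━━━━━┛           
                                          
                                          
                                          


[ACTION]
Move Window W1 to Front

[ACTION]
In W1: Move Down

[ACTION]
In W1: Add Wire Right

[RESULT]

        ┏━━━━━━━━━━━━━━━━━━━━━┓           
        ┃ CircuitBoard        ┃           
━━━━━━━━┠─────────────────────┨           
get     ┃   0 1 2 3 4 5 6     ┃           
────────┃0       R       · ─ ·┃           
ty:   [C┃                    │┃           
      [A┃1  [.]─ ·   B   · ─ ·┃           
      [ ┃                     ┃           
:     [E┃2                    ┃           
y:    [A┃                     ┃           
      [ ┃3       ·   C        ┃           
        ┃        │            ┃           
        ┃4       ·           ·┃           
━━━━━━━━┃                    │┃           
        ┃5                   ·┃           
        ┃                     ┃           
        ┃6                    ┃           
        ┃Cursor: (1,0)        ┃           
        ┃                     ┃           
        ┗━━━━━━━━━━━━━━━━━━━━━┛           
                                          
                                          
                                          


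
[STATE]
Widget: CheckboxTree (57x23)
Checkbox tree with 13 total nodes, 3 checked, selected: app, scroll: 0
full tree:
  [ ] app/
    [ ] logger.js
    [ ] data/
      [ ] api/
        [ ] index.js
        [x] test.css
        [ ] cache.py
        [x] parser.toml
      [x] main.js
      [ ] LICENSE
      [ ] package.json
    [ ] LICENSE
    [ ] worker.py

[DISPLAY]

>[-] app/                                                
   [ ] logger.js                                         
   [-] data/                                             
     [-] api/                                            
       [ ] index.js                                      
       [x] test.css                                      
       [ ] cache.py                                      
       [x] parser.toml                                   
     [x] main.js                                         
     [ ] LICENSE                                         
     [ ] package.json                                    
   [ ] LICENSE                                           
   [ ] worker.py                                         
                                                         
                                                         
                                                         
                                                         
                                                         
                                                         
                                                         
                                                         
                                                         
                                                         


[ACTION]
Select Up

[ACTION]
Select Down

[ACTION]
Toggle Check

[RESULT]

 [-] app/                                                
>  [x] logger.js                                         
   [-] data/                                             
     [-] api/                                            
       [ ] index.js                                      
       [x] test.css                                      
       [ ] cache.py                                      
       [x] parser.toml                                   
     [x] main.js                                         
     [ ] LICENSE                                         
     [ ] package.json                                    
   [ ] LICENSE                                           
   [ ] worker.py                                         
                                                         
                                                         
                                                         
                                                         
                                                         
                                                         
                                                         
                                                         
                                                         
                                                         


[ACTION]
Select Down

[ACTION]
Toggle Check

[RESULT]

 [-] app/                                                
   [x] logger.js                                         
>  [x] data/                                             
     [x] api/                                            
       [x] index.js                                      
       [x] test.css                                      
       [x] cache.py                                      
       [x] parser.toml                                   
     [x] main.js                                         
     [x] LICENSE                                         
     [x] package.json                                    
   [ ] LICENSE                                           
   [ ] worker.py                                         
                                                         
                                                         
                                                         
                                                         
                                                         
                                                         
                                                         
                                                         
                                                         
                                                         
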